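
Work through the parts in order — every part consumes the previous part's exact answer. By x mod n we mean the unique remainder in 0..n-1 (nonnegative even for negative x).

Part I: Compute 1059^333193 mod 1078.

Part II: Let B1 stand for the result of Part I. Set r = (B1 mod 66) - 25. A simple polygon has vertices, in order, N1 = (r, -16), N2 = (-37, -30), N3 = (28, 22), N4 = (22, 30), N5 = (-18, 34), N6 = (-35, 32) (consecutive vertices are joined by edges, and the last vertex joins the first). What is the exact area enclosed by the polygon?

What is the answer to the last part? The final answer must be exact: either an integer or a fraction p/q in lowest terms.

Part I: squarings mod 1078: 1059^1=1059, 1059^2=361, 1059^4=961, 1059^8=753, 1059^16=1059, 1059^32=361, 1059^64=961, 1059^128=753, 1059^256=1059, 1059^512=361, 1059^1024=961, 1059^2048=753, 1059^4096=1059, 1059^8192=361, 1059^16384=961, 1059^32768=753, 1059^65536=1059, 1059^131072=361, 1059^262144=961; 1059^333193 = 1059^1 * 1059^8 * 1059^128 * 1059^256 * 1059^1024 * 1059^4096 * 1059^65536 * 1059^262144 = 863 (mod 1078); answer 863
Part II: B1 = 863; r = -20; cross terms: (-20*-30 - -37*-16)=8, (-37*22 - 28*-30)=26, (28*30 - 22*22)=356, (22*34 - -18*30)=1288, (-18*32 - -35*34)=614, (-35*-16 - -20*32)=1200; twice the area = |3492| = 3492; area = 1746; answer 1746

1746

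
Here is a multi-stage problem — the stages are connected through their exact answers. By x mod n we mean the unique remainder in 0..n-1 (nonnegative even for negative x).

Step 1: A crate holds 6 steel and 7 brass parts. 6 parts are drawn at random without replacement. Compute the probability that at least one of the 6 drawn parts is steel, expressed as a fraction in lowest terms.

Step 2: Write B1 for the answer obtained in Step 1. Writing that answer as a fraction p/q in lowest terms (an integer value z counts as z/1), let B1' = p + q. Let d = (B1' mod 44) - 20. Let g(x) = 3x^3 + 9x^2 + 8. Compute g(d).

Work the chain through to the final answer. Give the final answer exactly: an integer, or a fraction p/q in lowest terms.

Step 1: total draws C(13,6) = 1716; complement C(7,6) = 7; favorable 1716 - 7 = 1709; P = 1709/1716; answer 1709/1716
Step 2: B1 = 1709/1716; threaded value p + q = 3425; d = 17; 3*(17)^3 + 9*(17)^2 + 8 = (14739) + (2601) + (8) = 17348; answer 17348

17348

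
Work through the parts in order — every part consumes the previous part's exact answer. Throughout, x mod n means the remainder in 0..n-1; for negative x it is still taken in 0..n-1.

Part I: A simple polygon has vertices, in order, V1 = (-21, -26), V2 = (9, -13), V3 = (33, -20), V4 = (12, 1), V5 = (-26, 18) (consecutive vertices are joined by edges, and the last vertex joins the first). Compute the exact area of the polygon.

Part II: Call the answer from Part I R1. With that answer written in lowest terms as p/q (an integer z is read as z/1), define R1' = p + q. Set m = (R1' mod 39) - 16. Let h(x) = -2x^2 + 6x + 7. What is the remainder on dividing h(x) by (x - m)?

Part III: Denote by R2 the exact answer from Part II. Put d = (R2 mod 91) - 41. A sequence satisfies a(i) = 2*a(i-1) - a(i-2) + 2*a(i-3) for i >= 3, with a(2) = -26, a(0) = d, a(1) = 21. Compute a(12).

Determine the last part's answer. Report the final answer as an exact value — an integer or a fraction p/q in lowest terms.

-14734

Part I: cross terms: (-21*-13 - 9*-26)=507, (9*-20 - 33*-13)=249, (33*1 - 12*-20)=273, (12*18 - -26*1)=242, (-26*-26 - -21*18)=1054; twice the area = |2325| = 2325; area = 2325/2; answer 2325/2
Part II: R1 = 2325/2; threaded value p + q = 2327; m = 10; remainder = value at the root: -2*(10)^2 + 6*(10)^1 + 7 = (-200) + (60) + (7) = -133; answer -133
Part III: R2 = -133; d = 8; a(3) = 2*(-26) - 1*(21) + 2*(8) = -57; iterating: a(3)=-57, a(4)=-46, a(5)=-87, a(6)=-242, a(7)=-489, a(8)=-910, a(9)=-1815, a(10)=-3698, a(11)=-7401, a(12)=-14734; answer -14734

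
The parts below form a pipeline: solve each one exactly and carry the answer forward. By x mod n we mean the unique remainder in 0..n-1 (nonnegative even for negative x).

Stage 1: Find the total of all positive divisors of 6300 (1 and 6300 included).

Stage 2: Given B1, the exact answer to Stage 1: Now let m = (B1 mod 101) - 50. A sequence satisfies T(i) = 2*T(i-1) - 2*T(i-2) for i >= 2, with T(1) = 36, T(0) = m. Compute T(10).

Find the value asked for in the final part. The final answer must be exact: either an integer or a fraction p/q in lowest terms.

Stage 1: 6300 = 2^2 * 3^2 * 5^2 * 7; sigma = (1 + 2 + 4) * (1 + 3 + 9) * (1 + 5 + 25) * (1 + 7) = 7 * 13 * 31 * 8 = 22568; answer 22568
Stage 2: B1 = 22568; m = -5; T(2) = 2*(36) - 2*(-5) = 82; iterating: T(2)=82, T(3)=92, T(4)=20, T(5)=-144, T(6)=-328, T(7)=-368, T(8)=-80, T(9)=576, T(10)=1312; answer 1312

1312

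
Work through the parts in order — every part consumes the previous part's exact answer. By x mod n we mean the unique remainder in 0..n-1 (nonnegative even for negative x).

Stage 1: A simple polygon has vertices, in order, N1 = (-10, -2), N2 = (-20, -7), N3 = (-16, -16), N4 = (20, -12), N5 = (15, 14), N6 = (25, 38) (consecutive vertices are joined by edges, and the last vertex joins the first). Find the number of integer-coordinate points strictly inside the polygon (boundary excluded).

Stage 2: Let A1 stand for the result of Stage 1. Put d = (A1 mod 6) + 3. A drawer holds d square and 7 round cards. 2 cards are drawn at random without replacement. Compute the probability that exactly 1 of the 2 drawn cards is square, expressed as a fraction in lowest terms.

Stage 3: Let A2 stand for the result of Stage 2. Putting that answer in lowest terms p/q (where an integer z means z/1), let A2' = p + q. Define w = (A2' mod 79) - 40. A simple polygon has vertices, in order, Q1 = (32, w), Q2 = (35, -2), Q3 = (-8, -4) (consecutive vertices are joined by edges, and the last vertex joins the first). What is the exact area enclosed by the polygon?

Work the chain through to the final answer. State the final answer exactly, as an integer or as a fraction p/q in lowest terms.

Stage 1: cross terms: (-10*-7 - -20*-2)=30, (-20*-16 - -16*-7)=208, (-16*-12 - 20*-16)=512, (20*14 - 15*-12)=460, (15*38 - 25*14)=220, (25*-2 - -10*38)=330; twice the area = |1760| = 1760; area = 880; boundary points = 5 + 1 + 4 + 1 + 2 + 5 = 18; strictly interior points = area - boundary/2 + 1 = 872; answer 872
Stage 2: A1 = 872; d = 5; total draws C(12,2) = 66; favorable C(5,1)*C(7,1) = 35; P = 35/66; answer 35/66
Stage 3: A2 = 35/66; threaded value p + q = 101; w = -18; cross terms: (32*-2 - 35*-18)=566, (35*-4 - -8*-2)=-156, (-8*-18 - 32*-4)=272; twice the area = |682| = 682; area = 341; answer 341

341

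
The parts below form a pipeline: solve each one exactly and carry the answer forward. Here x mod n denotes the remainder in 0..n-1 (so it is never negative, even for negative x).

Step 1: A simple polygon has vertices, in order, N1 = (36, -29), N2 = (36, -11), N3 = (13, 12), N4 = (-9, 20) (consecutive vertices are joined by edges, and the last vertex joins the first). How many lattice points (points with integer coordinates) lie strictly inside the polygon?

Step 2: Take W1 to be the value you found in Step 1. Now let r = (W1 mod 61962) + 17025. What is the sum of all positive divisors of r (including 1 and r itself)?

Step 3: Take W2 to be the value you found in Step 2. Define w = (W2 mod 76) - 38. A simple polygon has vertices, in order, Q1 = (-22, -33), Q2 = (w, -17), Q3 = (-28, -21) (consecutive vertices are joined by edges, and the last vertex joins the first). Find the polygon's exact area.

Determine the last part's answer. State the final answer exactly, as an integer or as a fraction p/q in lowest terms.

168

Step 1: cross terms: (36*-11 - 36*-29)=648, (36*12 - 13*-11)=575, (13*20 - -9*12)=368, (-9*-29 - 36*20)=-459; twice the area = |1132| = 1132; area = 566; boundary points = 18 + 23 + 2 + 1 = 44; strictly interior points = area - boundary/2 + 1 = 545; answer 545
Step 2: W1 = 545; r = 17570; 17570 = 2 * 5 * 7 * 251; sigma = (1 + 2) * (1 + 5) * (1 + 7) * (1 + 251) = 3 * 6 * 8 * 252 = 36288; answer 36288
Step 3: W2 = 36288; w = -2; cross terms: (-22*-17 - -2*-33)=308, (-2*-21 - -28*-17)=-434, (-28*-33 - -22*-21)=462; twice the area = |336| = 336; area = 168; answer 168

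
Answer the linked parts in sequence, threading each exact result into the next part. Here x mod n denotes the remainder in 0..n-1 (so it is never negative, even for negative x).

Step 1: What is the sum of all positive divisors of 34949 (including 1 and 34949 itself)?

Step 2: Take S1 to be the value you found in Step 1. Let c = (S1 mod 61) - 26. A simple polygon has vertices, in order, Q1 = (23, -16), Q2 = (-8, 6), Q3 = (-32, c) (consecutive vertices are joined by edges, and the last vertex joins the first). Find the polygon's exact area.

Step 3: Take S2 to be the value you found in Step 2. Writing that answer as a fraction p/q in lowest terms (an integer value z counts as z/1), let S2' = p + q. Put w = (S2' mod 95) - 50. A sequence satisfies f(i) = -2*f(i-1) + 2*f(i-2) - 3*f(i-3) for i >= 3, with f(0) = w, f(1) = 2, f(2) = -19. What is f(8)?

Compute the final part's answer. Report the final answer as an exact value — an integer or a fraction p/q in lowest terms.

-13123

Step 1: 34949 is prime, so its only divisors are 1 and 34949; sigma = 1 + 34949 = 34950; answer 34950
Step 2: S1 = 34950; c = 32; cross terms: (23*6 - -8*-16)=10, (-8*32 - -32*6)=-64, (-32*-16 - 23*32)=-224; twice the area = |-278| = 278; area = 139; answer 139
Step 3: S2 = 139; threaded value p + q = 140; w = -5; f(3) = -2*(-19) + 2*(2) - 3*(-5) = 57; iterating: f(3)=57, f(4)=-158, f(5)=487, f(6)=-1461, f(7)=4370, f(8)=-13123; answer -13123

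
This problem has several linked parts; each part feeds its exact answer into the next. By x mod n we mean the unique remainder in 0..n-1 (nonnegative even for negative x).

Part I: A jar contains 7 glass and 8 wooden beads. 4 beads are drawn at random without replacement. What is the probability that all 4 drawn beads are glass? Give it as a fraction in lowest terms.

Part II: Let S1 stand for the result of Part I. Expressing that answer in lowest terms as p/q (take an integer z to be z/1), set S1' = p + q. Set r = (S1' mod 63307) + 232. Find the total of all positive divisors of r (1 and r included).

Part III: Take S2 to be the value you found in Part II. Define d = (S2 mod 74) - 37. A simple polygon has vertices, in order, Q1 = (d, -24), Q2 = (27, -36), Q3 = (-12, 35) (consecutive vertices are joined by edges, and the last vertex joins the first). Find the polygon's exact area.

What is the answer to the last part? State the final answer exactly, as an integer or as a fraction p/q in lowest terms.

618

Part I: total draws C(15,4) = 1365; favorable C(7,4) = 35; P = 1/39; answer 1/39
Part II: S1 = 1/39; threaded value p + q = 40; r = 272; 272 = 2^4 * 17; sigma = (1 + 2 + 4 + 8 + 16) * (1 + 17) = 31 * 18 = 558; answer 558
Part III: S2 = 558; d = 3; cross terms: (3*-36 - 27*-24)=540, (27*35 - -12*-36)=513, (-12*-24 - 3*35)=183; twice the area = |1236| = 1236; area = 618; answer 618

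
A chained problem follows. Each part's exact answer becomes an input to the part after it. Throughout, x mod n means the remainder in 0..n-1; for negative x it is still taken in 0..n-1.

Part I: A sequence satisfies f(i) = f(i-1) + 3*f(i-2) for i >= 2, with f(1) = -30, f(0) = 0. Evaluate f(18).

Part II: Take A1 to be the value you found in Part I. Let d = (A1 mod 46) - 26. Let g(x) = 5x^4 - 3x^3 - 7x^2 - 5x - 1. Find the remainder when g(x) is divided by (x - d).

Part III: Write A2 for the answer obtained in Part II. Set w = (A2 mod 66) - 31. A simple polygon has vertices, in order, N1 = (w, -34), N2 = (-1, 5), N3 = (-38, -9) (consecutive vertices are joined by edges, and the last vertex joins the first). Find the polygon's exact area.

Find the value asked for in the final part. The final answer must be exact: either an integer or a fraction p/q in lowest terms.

1877/2

Part I: f(2) = 1*(-30) + 3*(0) = -30; iterating: f(2)=-30, f(3)=-120, f(4)=-210, f(5)=-570, f(6)=-1200, f(7)=-2910, f(8)=-6510, f(9)=-15240, f(10)=-34770, f(11)=-80490, f(12)=-184800, f(13)=-426270, f(14)=-980670, f(15)=-2259480, f(16)=-5201490, f(17)=-11979930, f(18)=-27584400; answer -27584400
Part II: A1 = -27584400; d = -20; remainder = value at the root: 5*(-20)^4 - 3*(-20)^3 - 7*(-20)^2 - 5*(-20)^1 - 1 = (800000) + (24000) + (-2800) + (100) + (-1) = 821299; answer 821299
Part III: A2 = 821299; w = 30; cross terms: (30*5 - -1*-34)=116, (-1*-9 - -38*5)=199, (-38*-34 - 30*-9)=1562; twice the area = |1877| = 1877; area = 1877/2; answer 1877/2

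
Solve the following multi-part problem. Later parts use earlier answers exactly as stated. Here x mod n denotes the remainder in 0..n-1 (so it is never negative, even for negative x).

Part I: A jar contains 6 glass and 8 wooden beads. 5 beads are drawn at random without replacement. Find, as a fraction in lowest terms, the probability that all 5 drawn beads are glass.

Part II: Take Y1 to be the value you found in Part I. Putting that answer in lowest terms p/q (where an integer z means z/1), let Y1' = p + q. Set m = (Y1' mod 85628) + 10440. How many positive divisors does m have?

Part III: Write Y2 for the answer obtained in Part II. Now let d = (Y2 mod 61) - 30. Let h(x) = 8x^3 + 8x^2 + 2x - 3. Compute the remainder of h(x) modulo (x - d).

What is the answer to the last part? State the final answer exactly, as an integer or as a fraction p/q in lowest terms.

-106035

Part I: total draws C(14,5) = 2002; favorable C(6,5) = 6; P = 3/1001; answer 3/1001
Part II: Y1 = 3/1001; threaded value p + q = 1004; m = 11444; 11444 = 2^2 * 2861; number of divisors = (2+1) * (1+1) = 6; answer 6
Part III: Y2 = 6; d = -24; remainder = value at the root: 8*(-24)^3 + 8*(-24)^2 + 2*(-24)^1 - 3 = (-110592) + (4608) + (-48) + (-3) = -106035; answer -106035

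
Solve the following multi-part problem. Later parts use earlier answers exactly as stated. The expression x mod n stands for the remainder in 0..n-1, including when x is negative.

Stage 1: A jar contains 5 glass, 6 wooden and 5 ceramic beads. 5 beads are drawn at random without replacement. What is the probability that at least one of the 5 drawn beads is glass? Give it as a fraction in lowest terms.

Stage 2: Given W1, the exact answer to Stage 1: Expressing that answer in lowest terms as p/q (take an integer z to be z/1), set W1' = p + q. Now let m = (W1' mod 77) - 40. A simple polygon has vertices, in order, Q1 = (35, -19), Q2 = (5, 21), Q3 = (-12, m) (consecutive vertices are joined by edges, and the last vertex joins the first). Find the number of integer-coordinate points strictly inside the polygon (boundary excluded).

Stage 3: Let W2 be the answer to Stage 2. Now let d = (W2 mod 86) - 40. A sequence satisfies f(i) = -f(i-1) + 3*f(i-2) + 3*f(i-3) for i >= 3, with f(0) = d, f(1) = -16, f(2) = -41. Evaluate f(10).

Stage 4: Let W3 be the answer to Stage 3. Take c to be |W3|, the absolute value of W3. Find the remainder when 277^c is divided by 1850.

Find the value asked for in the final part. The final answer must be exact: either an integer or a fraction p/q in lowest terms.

927

Stage 1: total draws C(16,5) = 4368; complement C(11,5) = 462; favorable 4368 - 462 = 3906; P = 93/104; answer 93/104
Stage 2: W1 = 93/104; threaded value p + q = 197; m = 3; cross terms: (35*21 - 5*-19)=830, (5*3 - -12*21)=267, (-12*-19 - 35*3)=123; twice the area = |1220| = 1220; area = 610; boundary points = 10 + 1 + 1 = 12; strictly interior points = area - boundary/2 + 1 = 605; answer 605
Stage 3: W2 = 605; d = -37; f(3) = -1*(-41) + 3*(-16) + 3*(-37) = -118; iterating: f(3)=-118, f(4)=-53, f(5)=-424, f(6)=-89, f(7)=-1342, f(8)=-197, f(9)=-4096, f(10)=-521; answer -521
Stage 4: W3 = -521; c = 521; squarings mod 1850: 277^1=277, 277^2=879, 277^4=1191, 277^8=1381, 277^16=1661, 277^32=571, 277^64=441, 277^128=231, 277^256=1561, 277^512=271; 277^521 = 277^1 * 277^8 * 277^512 = 927 (mod 1850); answer 927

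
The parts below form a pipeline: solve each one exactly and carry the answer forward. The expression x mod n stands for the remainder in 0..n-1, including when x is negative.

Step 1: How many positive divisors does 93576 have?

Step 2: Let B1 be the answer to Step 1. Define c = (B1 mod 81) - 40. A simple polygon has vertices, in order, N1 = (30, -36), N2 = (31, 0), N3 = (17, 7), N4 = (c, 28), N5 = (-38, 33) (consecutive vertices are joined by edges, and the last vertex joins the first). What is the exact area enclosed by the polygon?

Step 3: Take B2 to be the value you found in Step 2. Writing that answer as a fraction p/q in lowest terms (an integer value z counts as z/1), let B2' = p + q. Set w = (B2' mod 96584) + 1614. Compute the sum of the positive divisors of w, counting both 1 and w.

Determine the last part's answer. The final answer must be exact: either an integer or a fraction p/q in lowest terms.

6216

Step 1: 93576 = 2^3 * 3 * 7 * 557; number of divisors = (3+1) * (1+1) * (1+1) * (1+1) = 32; answer 32
Step 2: B1 = 32; c = -8; cross terms: (30*0 - 31*-36)=1116, (31*7 - 17*0)=217, (17*28 - -8*7)=532, (-8*33 - -38*28)=800, (-38*-36 - 30*33)=378; twice the area = |3043| = 3043; area = 3043/2; answer 3043/2
Step 3: B2 = 3043/2; threaded value p + q = 3045; w = 4659; 4659 = 3 * 1553; sigma = (1 + 3) * (1 + 1553) = 4 * 1554 = 6216; answer 6216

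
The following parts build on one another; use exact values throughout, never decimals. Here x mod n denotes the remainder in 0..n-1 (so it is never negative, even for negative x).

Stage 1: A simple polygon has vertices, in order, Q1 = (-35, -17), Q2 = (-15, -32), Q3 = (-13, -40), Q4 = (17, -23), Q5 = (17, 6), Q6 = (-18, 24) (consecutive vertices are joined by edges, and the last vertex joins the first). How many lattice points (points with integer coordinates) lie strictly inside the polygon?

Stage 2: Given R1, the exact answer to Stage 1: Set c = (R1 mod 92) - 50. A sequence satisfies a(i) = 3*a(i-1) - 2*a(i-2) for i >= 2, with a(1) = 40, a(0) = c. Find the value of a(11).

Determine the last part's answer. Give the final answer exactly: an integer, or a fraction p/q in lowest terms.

Stage 1: cross terms: (-35*-32 - -15*-17)=865, (-15*-40 - -13*-32)=184, (-13*-23 - 17*-40)=979, (17*6 - 17*-23)=493, (17*24 - -18*6)=516, (-18*-17 - -35*24)=1146; twice the area = |4183| = 4183; area = 4183/2; boundary points = 5 + 2 + 1 + 29 + 1 + 1 = 39; strictly interior points = area - boundary/2 + 1 = 2073; answer 2073
Stage 2: R1 = 2073; c = -1; a(2) = 3*(40) - 2*(-1) = 122; iterating: a(2)=122, a(3)=286, a(4)=614, a(5)=1270, a(6)=2582, a(7)=5206, a(8)=10454, a(9)=20950, a(10)=41942, a(11)=83926; answer 83926

83926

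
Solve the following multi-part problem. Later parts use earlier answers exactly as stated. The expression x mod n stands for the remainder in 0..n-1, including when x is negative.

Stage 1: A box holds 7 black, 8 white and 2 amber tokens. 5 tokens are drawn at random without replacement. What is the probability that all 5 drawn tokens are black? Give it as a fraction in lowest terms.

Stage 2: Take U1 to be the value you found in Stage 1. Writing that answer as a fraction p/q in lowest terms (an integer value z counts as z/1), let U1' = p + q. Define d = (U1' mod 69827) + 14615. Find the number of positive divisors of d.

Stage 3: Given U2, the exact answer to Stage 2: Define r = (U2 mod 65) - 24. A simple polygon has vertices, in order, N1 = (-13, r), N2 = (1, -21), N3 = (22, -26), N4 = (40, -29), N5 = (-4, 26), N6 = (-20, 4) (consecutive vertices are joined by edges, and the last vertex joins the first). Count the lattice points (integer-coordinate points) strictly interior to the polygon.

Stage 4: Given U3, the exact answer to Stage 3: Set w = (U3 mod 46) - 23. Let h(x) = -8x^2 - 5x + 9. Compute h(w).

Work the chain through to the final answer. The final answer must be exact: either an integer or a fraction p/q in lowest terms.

Stage 1: total draws C(17,5) = 6188; favorable C(7,5) = 21; P = 3/884; answer 3/884
Stage 2: U1 = 3/884; threaded value p + q = 887; d = 15502; 15502 = 2 * 23 * 337; number of divisors = (1+1) * (1+1) * (1+1) = 8; answer 8
Stage 3: U2 = 8; r = -16; cross terms: (-13*-21 - 1*-16)=289, (1*-26 - 22*-21)=436, (22*-29 - 40*-26)=402, (40*26 - -4*-29)=924, (-4*4 - -20*26)=504, (-20*-16 - -13*4)=372; twice the area = |2927| = 2927; area = 2927/2; boundary points = 1 + 1 + 3 + 11 + 2 + 1 = 19; strictly interior points = area - boundary/2 + 1 = 1455; answer 1455
Stage 4: U3 = 1455; w = 6; -8*(6)^2 - 5*(6)^1 + 9 = (-288) + (-30) + (9) = -309; answer -309

-309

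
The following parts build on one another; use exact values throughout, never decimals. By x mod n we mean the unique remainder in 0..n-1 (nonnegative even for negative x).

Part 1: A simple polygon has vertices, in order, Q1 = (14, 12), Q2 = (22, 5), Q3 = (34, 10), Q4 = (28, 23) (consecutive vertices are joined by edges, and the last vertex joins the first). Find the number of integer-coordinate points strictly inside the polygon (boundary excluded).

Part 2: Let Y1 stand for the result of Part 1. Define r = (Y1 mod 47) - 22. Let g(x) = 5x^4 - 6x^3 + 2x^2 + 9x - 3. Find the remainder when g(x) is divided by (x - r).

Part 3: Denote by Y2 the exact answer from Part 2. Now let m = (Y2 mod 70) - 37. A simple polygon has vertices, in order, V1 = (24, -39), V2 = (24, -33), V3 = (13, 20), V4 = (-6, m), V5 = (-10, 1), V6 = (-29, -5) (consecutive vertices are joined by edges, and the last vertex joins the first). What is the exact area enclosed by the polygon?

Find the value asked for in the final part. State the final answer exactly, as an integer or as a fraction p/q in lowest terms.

2451/2

Part 1: cross terms: (14*5 - 22*12)=-194, (22*10 - 34*5)=50, (34*23 - 28*10)=502, (28*12 - 14*23)=14; twice the area = |372| = 372; area = 186; boundary points = 1 + 1 + 1 + 1 = 4; strictly interior points = area - boundary/2 + 1 = 185; answer 185
Part 2: Y1 = 185; r = 22; remainder = value at the root: 5*(22)^4 - 6*(22)^3 + 2*(22)^2 + 9*(22)^1 - 3 = (1171280) + (-63888) + (968) + (198) + (-3) = 1108555; answer 1108555
Part 3: Y2 = 1108555; m = -2; cross terms: (24*-33 - 24*-39)=144, (24*20 - 13*-33)=909, (13*-2 - -6*20)=94, (-6*1 - -10*-2)=-26, (-10*-5 - -29*1)=79, (-29*-39 - 24*-5)=1251; twice the area = |2451| = 2451; area = 2451/2; answer 2451/2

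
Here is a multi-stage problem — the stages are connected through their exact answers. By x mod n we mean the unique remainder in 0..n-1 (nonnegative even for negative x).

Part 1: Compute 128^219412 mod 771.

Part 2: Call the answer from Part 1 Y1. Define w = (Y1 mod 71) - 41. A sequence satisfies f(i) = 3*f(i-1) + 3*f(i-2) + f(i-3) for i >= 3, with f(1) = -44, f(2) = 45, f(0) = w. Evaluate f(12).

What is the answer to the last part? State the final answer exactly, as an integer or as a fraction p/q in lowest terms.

2490641

Part 1: squarings mod 771: 128^1=128, 128^2=193, 128^4=241, 128^8=256, 128^16=1, 128^32=1, 128^64=1, 128^128=1, 128^256=1, 128^512=1, 128^1024=1, 128^2048=1, 128^4096=1, 128^8192=1, 128^16384=1, 128^32768=1, 128^65536=1, 128^131072=1; 128^219412 = 128^4 * 128^16 * 128^256 * 128^2048 * 128^4096 * 128^16384 * 128^65536 * 128^131072 = 241 (mod 771); answer 241
Part 2: Y1 = 241; w = -13; f(3) = 3*(45) + 3*(-44) + 1*(-13) = -10; iterating: f(3)=-10, f(4)=61, f(5)=198, f(6)=767, f(7)=2956, f(8)=11367, f(9)=43736, f(10)=168265, f(11)=647370, f(12)=2490641; answer 2490641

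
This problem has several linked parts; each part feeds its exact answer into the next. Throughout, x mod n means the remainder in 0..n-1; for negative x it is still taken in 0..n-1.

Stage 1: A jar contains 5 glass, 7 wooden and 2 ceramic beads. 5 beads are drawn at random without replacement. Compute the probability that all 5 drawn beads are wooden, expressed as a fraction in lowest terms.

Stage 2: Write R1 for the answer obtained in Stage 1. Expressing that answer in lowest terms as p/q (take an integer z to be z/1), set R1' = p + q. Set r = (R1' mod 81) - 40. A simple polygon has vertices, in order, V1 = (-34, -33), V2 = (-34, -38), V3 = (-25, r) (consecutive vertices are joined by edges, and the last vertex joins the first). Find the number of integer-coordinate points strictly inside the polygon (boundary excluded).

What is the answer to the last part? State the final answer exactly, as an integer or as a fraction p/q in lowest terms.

Stage 1: total draws C(14,5) = 2002; favorable C(7,5) = 21; P = 3/286; answer 3/286
Stage 2: R1 = 3/286; threaded value p + q = 289; r = 6; cross terms: (-34*-38 - -34*-33)=170, (-34*6 - -25*-38)=-1154, (-25*-33 - -34*6)=1029; twice the area = |45| = 45; area = 45/2; boundary points = 5 + 1 + 3 = 9; strictly interior points = area - boundary/2 + 1 = 19; answer 19

19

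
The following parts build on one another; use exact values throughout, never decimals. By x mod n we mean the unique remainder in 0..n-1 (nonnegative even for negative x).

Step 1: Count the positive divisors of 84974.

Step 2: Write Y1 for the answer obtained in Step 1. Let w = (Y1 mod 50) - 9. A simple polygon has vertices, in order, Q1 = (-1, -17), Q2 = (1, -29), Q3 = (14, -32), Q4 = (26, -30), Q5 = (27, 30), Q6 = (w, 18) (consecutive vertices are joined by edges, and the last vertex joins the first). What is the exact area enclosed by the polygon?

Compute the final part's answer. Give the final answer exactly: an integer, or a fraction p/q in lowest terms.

Step 1: 84974 = 2 * 42487; number of divisors = (1+1) * (1+1) = 4; answer 4
Step 2: Y1 = 4; w = -5; cross terms: (-1*-29 - 1*-17)=46, (1*-32 - 14*-29)=374, (14*-30 - 26*-32)=412, (26*30 - 27*-30)=1590, (27*18 - -5*30)=636, (-5*-17 - -1*18)=103; twice the area = |3161| = 3161; area = 3161/2; answer 3161/2

3161/2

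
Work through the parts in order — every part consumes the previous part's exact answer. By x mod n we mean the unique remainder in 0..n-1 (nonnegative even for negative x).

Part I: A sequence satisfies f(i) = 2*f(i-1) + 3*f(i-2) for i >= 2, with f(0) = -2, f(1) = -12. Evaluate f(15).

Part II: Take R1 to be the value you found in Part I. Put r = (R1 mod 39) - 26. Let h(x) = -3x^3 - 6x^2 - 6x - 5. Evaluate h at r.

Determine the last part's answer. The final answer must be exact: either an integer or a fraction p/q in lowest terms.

250

Part I: f(2) = 2*(-12) + 3*(-2) = -30; iterating: f(2)=-30, f(3)=-96, f(4)=-282, f(5)=-852, f(6)=-2550, f(7)=-7656, f(8)=-22962, f(9)=-68892, f(10)=-206670, f(11)=-620016, f(12)=-1860042, f(13)=-5580132, f(14)=-16740390, f(15)=-50221176; answer -50221176
Part II: R1 = -50221176; r = -5; -3*(-5)^3 - 6*(-5)^2 - 6*(-5)^1 - 5 = (375) + (-150) + (30) + (-5) = 250; answer 250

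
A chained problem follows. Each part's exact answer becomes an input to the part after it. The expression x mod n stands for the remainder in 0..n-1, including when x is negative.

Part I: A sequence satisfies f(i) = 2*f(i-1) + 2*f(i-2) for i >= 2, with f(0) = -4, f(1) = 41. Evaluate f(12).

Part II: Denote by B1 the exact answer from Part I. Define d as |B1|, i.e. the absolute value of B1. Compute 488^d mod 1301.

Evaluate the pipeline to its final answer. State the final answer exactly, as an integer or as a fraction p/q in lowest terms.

1002

Part I: f(2) = 2*(41) + 2*(-4) = 74; iterating: f(2)=74, f(3)=230, f(4)=608, f(5)=1676, f(6)=4568, f(7)=12488, f(8)=34112, f(9)=93200, f(10)=254624, f(11)=695648, f(12)=1900544; answer 1900544
Part II: B1 = 1900544; d = 1900544; squarings mod 1301: 488^1=488, 488^2=61, 488^4=1119, 488^8=599, 488^16=1026, 488^32=167, 488^64=568, 488^128=1277, 488^256=576, 488^512=21, 488^1024=441, 488^2048=632, 488^4096=17, 488^8192=289, 488^16384=257, 488^32768=999, 488^65536=134, 488^131072=1043, 488^262144=213, 488^524288=1135, 488^1048576=235; 488^1900544 = 488^65536 * 488^262144 * 488^524288 * 488^1048576 = 1002 (mod 1301); answer 1002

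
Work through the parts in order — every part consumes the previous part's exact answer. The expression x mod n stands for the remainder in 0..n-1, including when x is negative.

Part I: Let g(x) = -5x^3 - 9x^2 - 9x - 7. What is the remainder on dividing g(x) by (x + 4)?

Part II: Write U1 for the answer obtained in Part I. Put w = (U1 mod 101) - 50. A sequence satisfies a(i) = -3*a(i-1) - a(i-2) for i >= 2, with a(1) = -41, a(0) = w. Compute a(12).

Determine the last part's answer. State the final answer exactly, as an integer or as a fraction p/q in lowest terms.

2733505

Part I: remainder = value at the root: -5*(-4)^3 - 9*(-4)^2 - 9*(-4)^1 - 7 = (320) + (-144) + (36) + (-7) = 205; answer 205
Part II: U1 = 205; w = -47; a(2) = -3*(-41) - 1*(-47) = 170; iterating: a(2)=170, a(3)=-469, a(4)=1237, a(5)=-3242, a(6)=8489, a(7)=-22225, a(8)=58186, a(9)=-152333, a(10)=398813, a(11)=-1044106, a(12)=2733505; answer 2733505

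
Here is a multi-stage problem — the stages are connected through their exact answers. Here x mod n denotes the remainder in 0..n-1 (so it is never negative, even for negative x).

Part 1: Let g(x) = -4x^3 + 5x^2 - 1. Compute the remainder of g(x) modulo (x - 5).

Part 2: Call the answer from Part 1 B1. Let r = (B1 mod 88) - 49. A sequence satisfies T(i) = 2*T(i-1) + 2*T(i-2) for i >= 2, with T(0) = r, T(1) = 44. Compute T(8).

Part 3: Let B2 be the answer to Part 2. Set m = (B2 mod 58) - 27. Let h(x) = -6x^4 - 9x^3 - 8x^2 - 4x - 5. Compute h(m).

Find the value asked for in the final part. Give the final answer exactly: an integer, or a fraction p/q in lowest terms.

Part 1: remainder = value at the root: -4*(5)^3 + 5*(5)^2 - 1 = (-500) + (125) + (-1) = -376; answer -376
Part 2: B1 = -376; r = 15; T(2) = 2*(44) + 2*(15) = 118; iterating: T(2)=118, T(3)=324, T(4)=884, T(5)=2416, T(6)=6600, T(7)=18032, T(8)=49264; answer 49264
Part 3: B2 = 49264; m = -5; -6*(-5)^4 - 9*(-5)^3 - 8*(-5)^2 - 4*(-5)^1 - 5 = (-3750) + (1125) + (-200) + (20) + (-5) = -2810; answer -2810

-2810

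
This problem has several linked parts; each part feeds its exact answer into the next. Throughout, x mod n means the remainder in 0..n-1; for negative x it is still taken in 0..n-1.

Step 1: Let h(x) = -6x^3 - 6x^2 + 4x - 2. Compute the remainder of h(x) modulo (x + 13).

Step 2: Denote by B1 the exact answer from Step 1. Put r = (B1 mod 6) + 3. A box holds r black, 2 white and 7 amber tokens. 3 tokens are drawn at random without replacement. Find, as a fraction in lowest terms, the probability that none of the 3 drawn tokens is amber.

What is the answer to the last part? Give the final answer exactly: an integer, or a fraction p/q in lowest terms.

1/22

Step 1: remainder = value at the root: -6*(-13)^3 - 6*(-13)^2 + 4*(-13)^1 - 2 = (13182) + (-1014) + (-52) + (-2) = 12114; answer 12114
Step 2: B1 = 12114; r = 3; total draws C(12,3) = 220; favorable C(5,3) = 10; P = 1/22; answer 1/22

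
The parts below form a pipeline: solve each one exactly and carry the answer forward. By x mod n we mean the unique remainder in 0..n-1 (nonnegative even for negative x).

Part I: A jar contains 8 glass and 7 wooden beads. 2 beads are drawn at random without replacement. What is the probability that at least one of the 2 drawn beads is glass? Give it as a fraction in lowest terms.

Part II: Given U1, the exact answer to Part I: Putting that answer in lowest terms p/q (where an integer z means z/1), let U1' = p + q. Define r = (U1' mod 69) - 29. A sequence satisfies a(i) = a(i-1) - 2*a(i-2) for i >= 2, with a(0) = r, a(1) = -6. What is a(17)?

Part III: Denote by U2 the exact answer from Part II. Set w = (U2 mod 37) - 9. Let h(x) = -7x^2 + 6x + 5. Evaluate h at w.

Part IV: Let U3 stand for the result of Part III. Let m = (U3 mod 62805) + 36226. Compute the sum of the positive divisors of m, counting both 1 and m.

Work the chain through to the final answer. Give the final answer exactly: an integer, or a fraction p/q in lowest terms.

Part I: total draws C(15,2) = 105; complement C(7,2) = 21; favorable 105 - 21 = 84; P = 4/5; answer 4/5
Part II: U1 = 4/5; threaded value p + q = 9; r = -20; a(2) = 1*(-6) - 2*(-20) = 34; iterating: a(2)=34, a(3)=46, a(4)=-22, a(5)=-114, a(6)=-70, a(7)=158, a(8)=298, a(9)=-18, a(10)=-614, a(11)=-578, a(12)=650, a(13)=1806, a(14)=506, a(15)=-3106, a(16)=-4118, a(17)=2094; answer 2094
Part III: U2 = 2094; w = 13; -7*(13)^2 + 6*(13)^1 + 5 = (-1183) + (78) + (5) = -1100; answer -1100
Part IV: U3 = -1100; m = 97931; 97931 is prime, so its only divisors are 1 and 97931; sigma = 1 + 97931 = 97932; answer 97932

97932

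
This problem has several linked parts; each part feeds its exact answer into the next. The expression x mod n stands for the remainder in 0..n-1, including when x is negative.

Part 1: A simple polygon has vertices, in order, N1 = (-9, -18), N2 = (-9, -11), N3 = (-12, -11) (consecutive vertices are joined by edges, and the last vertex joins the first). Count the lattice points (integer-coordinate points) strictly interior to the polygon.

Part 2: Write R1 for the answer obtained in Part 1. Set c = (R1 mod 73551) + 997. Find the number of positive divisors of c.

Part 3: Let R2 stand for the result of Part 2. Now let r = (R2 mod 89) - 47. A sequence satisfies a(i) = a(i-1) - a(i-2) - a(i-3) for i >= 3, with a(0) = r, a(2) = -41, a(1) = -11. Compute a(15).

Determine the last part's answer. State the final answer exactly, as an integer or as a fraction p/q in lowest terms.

Part 1: cross terms: (-9*-11 - -9*-18)=-63, (-9*-11 - -12*-11)=-33, (-12*-18 - -9*-11)=117; twice the area = |21| = 21; area = 21/2; boundary points = 7 + 3 + 1 = 11; strictly interior points = area - boundary/2 + 1 = 6; answer 6
Part 2: R1 = 6; c = 1003; 1003 = 17 * 59; number of divisors = (1+1) * (1+1) = 4; answer 4
Part 3: R2 = 4; r = -43; a(3) = 1*(-41) - 1*(-11) - 1*(-43) = 13; iterating: a(3)=13, a(4)=65, a(5)=93, a(6)=15, a(7)=-143, a(8)=-251, a(9)=-123, a(10)=271, a(11)=645, a(12)=497, a(13)=-419, a(14)=-1561, a(15)=-1639; answer -1639

-1639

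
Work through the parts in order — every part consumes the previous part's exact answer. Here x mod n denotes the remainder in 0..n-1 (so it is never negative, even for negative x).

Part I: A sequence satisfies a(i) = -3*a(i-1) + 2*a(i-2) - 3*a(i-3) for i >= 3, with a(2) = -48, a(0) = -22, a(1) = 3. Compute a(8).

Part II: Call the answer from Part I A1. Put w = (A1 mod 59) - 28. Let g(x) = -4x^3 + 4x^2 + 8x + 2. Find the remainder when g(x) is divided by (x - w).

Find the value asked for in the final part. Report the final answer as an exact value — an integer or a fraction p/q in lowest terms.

290

Part I: a(3) = -3*(-48) + 2*(3) - 3*(-22) = 216; iterating: a(3)=216, a(4)=-753, a(5)=2835, a(6)=-10659, a(7)=39906, a(8)=-149541; answer -149541
Part II: A1 = -149541; w = -4; remainder = value at the root: -4*(-4)^3 + 4*(-4)^2 + 8*(-4)^1 + 2 = (256) + (64) + (-32) + (2) = 290; answer 290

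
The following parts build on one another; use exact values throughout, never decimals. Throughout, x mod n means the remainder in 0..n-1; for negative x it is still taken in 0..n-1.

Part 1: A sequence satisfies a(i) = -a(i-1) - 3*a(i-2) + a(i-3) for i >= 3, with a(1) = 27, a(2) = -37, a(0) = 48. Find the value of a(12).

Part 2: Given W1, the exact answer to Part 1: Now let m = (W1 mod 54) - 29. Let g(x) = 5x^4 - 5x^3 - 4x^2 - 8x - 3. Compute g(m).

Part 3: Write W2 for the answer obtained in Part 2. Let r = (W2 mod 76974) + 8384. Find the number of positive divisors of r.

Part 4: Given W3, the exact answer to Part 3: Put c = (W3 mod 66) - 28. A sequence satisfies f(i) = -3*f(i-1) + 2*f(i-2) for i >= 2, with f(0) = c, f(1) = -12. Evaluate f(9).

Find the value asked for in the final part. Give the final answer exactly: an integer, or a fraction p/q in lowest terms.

Part 1: a(3) = -1*(-37) - 3*(27) + 1*(48) = 4; iterating: a(3)=4, a(4)=134, a(5)=-183, a(6)=-215, a(7)=898, a(8)=-436, a(9)=-2473, a(10)=4679, a(11)=2304, a(12)=-18814; answer -18814
Part 2: W1 = -18814; m = 3; 5*(3)^4 - 5*(3)^3 - 4*(3)^2 - 8*(3)^1 - 3 = (405) + (-135) + (-36) + (-24) + (-3) = 207; answer 207
Part 3: W2 = 207; r = 8591; 8591 = 11^2 * 71; number of divisors = (2+1) * (1+1) = 6; answer 6
Part 4: W3 = 6; c = -22; f(2) = -3*(-12) + 2*(-22) = -8; iterating: f(2)=-8, f(3)=0, f(4)=-16, f(5)=48, f(6)=-176, f(7)=624, f(8)=-2224, f(9)=7920; answer 7920

7920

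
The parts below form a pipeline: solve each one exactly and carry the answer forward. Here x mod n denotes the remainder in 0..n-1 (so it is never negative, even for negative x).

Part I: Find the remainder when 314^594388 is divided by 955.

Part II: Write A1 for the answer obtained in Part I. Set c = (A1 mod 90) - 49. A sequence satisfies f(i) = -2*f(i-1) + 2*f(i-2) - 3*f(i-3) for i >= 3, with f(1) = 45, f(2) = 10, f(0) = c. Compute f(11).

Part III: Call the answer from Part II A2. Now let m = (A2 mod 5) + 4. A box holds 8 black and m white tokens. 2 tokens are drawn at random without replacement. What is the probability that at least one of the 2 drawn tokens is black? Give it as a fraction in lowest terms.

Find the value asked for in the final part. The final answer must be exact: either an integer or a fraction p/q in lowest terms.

4/5

Part I: squarings mod 955: 314^1=314, 314^2=231, 314^4=836, 314^8=791, 314^16=156, 314^32=461, 314^64=511, 314^128=406, 314^256=576, 314^512=391, 314^1024=81, 314^2048=831, 314^4096=96, 314^8192=621, 314^16384=776, 314^32768=526, 314^65536=681, 314^131072=586, 314^262144=551, 314^524288=866; 314^594388 = 314^4 * 314^16 * 314^64 * 314^128 * 314^256 * 314^4096 * 314^65536 * 314^524288 = 311 (mod 955); answer 311
Part II: A1 = 311; c = -8; f(3) = -2*(10) + 2*(45) - 3*(-8) = 94; iterating: f(3)=94, f(4)=-303, f(5)=764, f(6)=-2416, f(7)=7269, f(8)=-21662, f(9)=65110, f(10)=-195351, f(11)=585908; answer 585908
Part III: A2 = 585908; m = 7; total draws C(15,2) = 105; complement C(7,2) = 21; favorable 105 - 21 = 84; P = 4/5; answer 4/5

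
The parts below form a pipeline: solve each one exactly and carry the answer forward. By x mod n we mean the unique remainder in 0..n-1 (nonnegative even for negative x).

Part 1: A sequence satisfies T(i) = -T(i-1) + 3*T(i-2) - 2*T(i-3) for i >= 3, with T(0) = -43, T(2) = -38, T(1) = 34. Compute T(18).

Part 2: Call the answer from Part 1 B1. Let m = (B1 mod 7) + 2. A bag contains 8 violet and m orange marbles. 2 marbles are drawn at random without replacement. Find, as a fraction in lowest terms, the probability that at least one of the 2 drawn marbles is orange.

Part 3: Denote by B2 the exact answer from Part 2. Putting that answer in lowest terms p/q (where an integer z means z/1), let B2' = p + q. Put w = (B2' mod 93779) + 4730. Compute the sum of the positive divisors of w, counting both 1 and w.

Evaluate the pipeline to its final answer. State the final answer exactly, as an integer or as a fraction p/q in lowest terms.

Part 1: T(3) = -1*(-38) + 3*(34) - 2*(-43) = 226; iterating: T(3)=226, T(4)=-408, T(5)=1162, T(6)=-2838, T(7)=7140, T(8)=-17978, T(9)=45074, T(10)=-113288, T(11)=284466, T(12)=-714478, T(13)=1794452, T(14)=-4506818, T(15)=11319130, T(16)=-28428488, T(17)=71399514, T(18)=-179323238; answer -179323238
Part 2: B1 = -179323238; m = 6; total draws C(14,2) = 91; complement C(8,2) = 28; favorable 91 - 28 = 63; P = 9/13; answer 9/13
Part 3: B2 = 9/13; threaded value p + q = 22; w = 4752; 4752 = 2^4 * 3^3 * 11; sigma = (1 + 2 + 4 + 8 + 16) * (1 + 3 + 9 + 27) * (1 + 11) = 31 * 40 * 12 = 14880; answer 14880

14880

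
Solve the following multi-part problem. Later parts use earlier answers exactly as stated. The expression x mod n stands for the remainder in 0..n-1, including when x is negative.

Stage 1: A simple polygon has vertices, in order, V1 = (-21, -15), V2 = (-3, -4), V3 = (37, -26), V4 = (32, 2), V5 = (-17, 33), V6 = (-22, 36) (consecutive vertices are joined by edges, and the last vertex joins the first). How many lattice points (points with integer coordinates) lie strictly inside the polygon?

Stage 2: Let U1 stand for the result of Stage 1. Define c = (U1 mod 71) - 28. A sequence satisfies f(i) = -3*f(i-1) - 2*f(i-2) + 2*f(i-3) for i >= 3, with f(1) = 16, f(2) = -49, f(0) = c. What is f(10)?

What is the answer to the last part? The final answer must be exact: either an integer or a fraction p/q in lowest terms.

11853

Stage 1: cross terms: (-21*-4 - -3*-15)=39, (-3*-26 - 37*-4)=226, (37*2 - 32*-26)=906, (32*33 - -17*2)=1090, (-17*36 - -22*33)=114, (-22*-15 - -21*36)=1086; twice the area = |3461| = 3461; area = 3461/2; boundary points = 1 + 2 + 1 + 1 + 1 + 1 = 7; strictly interior points = area - boundary/2 + 1 = 1728; answer 1728
Stage 2: U1 = 1728; c = -4; f(3) = -3*(-49) - 2*(16) + 2*(-4) = 107; iterating: f(3)=107, f(4)=-191, f(5)=261, f(6)=-187, f(7)=-343, f(8)=1925, f(9)=-5463, f(10)=11853; answer 11853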